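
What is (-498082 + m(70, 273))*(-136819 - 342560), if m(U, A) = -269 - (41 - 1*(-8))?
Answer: 238922493600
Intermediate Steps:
m(U, A) = -318 (m(U, A) = -269 - (41 + 8) = -269 - 1*49 = -269 - 49 = -318)
(-498082 + m(70, 273))*(-136819 - 342560) = (-498082 - 318)*(-136819 - 342560) = -498400*(-479379) = 238922493600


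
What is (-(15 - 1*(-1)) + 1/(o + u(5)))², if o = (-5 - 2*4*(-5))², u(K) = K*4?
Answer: 396766561/1550025 ≈ 255.97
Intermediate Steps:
u(K) = 4*K
o = 1225 (o = (-5 - 8*(-5))² = (-5 + 40)² = 35² = 1225)
(-(15 - 1*(-1)) + 1/(o + u(5)))² = (-(15 - 1*(-1)) + 1/(1225 + 4*5))² = (-(15 + 1) + 1/(1225 + 20))² = (-1*16 + 1/1245)² = (-16 + 1/1245)² = (-19919/1245)² = 396766561/1550025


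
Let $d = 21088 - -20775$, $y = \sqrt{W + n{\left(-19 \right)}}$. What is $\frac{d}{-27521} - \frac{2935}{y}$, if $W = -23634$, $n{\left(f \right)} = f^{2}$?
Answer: $- \frac{41863}{27521} + \frac{2935 i \sqrt{17}}{629} \approx -1.5211 + 19.239 i$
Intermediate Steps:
$y = 37 i \sqrt{17}$ ($y = \sqrt{-23634 + \left(-19\right)^{2}} = \sqrt{-23634 + 361} = \sqrt{-23273} = 37 i \sqrt{17} \approx 152.55 i$)
$d = 41863$ ($d = 21088 + 20775 = 41863$)
$\frac{d}{-27521} - \frac{2935}{y} = \frac{41863}{-27521} - \frac{2935}{37 i \sqrt{17}} = 41863 \left(- \frac{1}{27521}\right) - 2935 \left(- \frac{i \sqrt{17}}{629}\right) = - \frac{41863}{27521} + \frac{2935 i \sqrt{17}}{629}$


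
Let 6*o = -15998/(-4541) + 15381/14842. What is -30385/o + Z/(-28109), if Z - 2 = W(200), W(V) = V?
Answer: -18178008109406666/454607503507 ≈ -39986.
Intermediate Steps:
Z = 202 (Z = 2 + 200 = 202)
o = 16173023/21283428 (o = (-15998/(-4541) + 15381/14842)/6 = (-15998*(-1/4541) + 15381*(1/14842))/6 = (842/239 + 15381/14842)/6 = (⅙)*(16173023/3547238) = 16173023/21283428 ≈ 0.75989)
-30385/o + Z/(-28109) = -30385/16173023/21283428 + 202/(-28109) = -30385*21283428/16173023 + 202*(-1/28109) = -646696959780/16173023 - 202/28109 = -18178008109406666/454607503507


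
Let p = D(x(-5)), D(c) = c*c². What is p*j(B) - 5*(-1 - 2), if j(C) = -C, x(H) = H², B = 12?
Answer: -187485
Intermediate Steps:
D(c) = c³
p = 15625 (p = ((-5)²)³ = 25³ = 15625)
p*j(B) - 5*(-1 - 2) = 15625*(-1*12) - 5*(-1 - 2) = 15625*(-12) - 5*(-3) = -187500 + 15 = -187485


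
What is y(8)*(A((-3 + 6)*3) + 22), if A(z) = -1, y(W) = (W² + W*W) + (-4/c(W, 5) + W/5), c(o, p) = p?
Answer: 13524/5 ≈ 2704.8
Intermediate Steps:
y(W) = -⅘ + 2*W² + W/5 (y(W) = (W² + W*W) + (-4/5 + W/5) = (W² + W²) + (-4*⅕ + W*(⅕)) = 2*W² + (-⅘ + W/5) = -⅘ + 2*W² + W/5)
y(8)*(A((-3 + 6)*3) + 22) = (-⅘ + 2*8² + (⅕)*8)*(-1 + 22) = (-⅘ + 2*64 + 8/5)*21 = (-⅘ + 128 + 8/5)*21 = (644/5)*21 = 13524/5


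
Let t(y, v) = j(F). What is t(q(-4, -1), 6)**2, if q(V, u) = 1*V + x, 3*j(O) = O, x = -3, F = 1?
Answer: 1/9 ≈ 0.11111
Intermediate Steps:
j(O) = O/3
q(V, u) = -3 + V (q(V, u) = 1*V - 3 = V - 3 = -3 + V)
t(y, v) = 1/3 (t(y, v) = (1/3)*1 = 1/3)
t(q(-4, -1), 6)**2 = (1/3)**2 = 1/9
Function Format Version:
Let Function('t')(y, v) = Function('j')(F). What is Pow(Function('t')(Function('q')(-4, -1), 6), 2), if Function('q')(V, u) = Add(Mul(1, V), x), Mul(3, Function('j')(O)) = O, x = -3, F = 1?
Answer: Rational(1, 9) ≈ 0.11111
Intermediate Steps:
Function('j')(O) = Mul(Rational(1, 3), O)
Function('q')(V, u) = Add(-3, V) (Function('q')(V, u) = Add(Mul(1, V), -3) = Add(V, -3) = Add(-3, V))
Function('t')(y, v) = Rational(1, 3) (Function('t')(y, v) = Mul(Rational(1, 3), 1) = Rational(1, 3))
Pow(Function('t')(Function('q')(-4, -1), 6), 2) = Pow(Rational(1, 3), 2) = Rational(1, 9)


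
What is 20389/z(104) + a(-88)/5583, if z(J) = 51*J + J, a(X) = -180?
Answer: 37619449/10064288 ≈ 3.7379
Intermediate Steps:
z(J) = 52*J
20389/z(104) + a(-88)/5583 = 20389/((52*104)) - 180/5583 = 20389/5408 - 180*1/5583 = 20389*(1/5408) - 60/1861 = 20389/5408 - 60/1861 = 37619449/10064288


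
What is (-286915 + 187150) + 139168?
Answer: 39403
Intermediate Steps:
(-286915 + 187150) + 139168 = -99765 + 139168 = 39403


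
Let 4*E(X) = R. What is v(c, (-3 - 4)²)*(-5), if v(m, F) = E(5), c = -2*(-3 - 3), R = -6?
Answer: 15/2 ≈ 7.5000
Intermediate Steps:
c = 12 (c = -2*(-6) = 12)
E(X) = -3/2 (E(X) = (¼)*(-6) = -3/2)
v(m, F) = -3/2
v(c, (-3 - 4)²)*(-5) = -3/2*(-5) = 15/2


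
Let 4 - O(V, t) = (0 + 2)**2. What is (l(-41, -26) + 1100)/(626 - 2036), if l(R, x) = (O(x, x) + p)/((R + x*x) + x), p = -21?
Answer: -10633/13630 ≈ -0.78012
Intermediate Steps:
O(V, t) = 0 (O(V, t) = 4 - (0 + 2)**2 = 4 - 1*2**2 = 4 - 1*4 = 4 - 4 = 0)
l(R, x) = -21/(R + x + x**2) (l(R, x) = (0 - 21)/((R + x*x) + x) = -21/((R + x**2) + x) = -21/(R + x + x**2))
(l(-41, -26) + 1100)/(626 - 2036) = (-21/(-41 - 26 + (-26)**2) + 1100)/(626 - 2036) = (-21/(-41 - 26 + 676) + 1100)/(-1410) = (-21/609 + 1100)*(-1/1410) = (-21*1/609 + 1100)*(-1/1410) = (-1/29 + 1100)*(-1/1410) = (31899/29)*(-1/1410) = -10633/13630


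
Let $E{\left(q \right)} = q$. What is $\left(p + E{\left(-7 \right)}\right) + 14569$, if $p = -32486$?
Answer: $-17924$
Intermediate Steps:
$\left(p + E{\left(-7 \right)}\right) + 14569 = \left(-32486 - 7\right) + 14569 = -32493 + 14569 = -17924$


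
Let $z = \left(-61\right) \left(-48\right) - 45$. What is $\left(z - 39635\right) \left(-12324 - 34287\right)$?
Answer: $1713047472$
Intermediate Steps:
$z = 2883$ ($z = 2928 - 45 = 2883$)
$\left(z - 39635\right) \left(-12324 - 34287\right) = \left(2883 - 39635\right) \left(-12324 - 34287\right) = \left(-36752\right) \left(-46611\right) = 1713047472$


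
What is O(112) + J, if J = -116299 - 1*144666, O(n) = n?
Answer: -260853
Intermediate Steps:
J = -260965 (J = -116299 - 144666 = -260965)
O(112) + J = 112 - 260965 = -260853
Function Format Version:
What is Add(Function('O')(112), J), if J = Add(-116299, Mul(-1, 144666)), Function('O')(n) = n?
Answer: -260853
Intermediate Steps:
J = -260965 (J = Add(-116299, -144666) = -260965)
Add(Function('O')(112), J) = Add(112, -260965) = -260853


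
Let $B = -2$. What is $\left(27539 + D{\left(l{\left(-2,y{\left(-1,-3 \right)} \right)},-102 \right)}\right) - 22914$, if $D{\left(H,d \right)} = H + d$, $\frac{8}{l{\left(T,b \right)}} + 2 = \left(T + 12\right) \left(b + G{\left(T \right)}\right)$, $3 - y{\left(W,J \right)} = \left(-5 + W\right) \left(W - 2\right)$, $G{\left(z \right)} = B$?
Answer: $\frac{194487}{43} \approx 4523.0$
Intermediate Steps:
$G{\left(z \right)} = -2$
$y{\left(W,J \right)} = 3 - \left(-5 + W\right) \left(-2 + W\right)$ ($y{\left(W,J \right)} = 3 - \left(-5 + W\right) \left(W - 2\right) = 3 - \left(-5 + W\right) \left(-2 + W\right)$)
$l{\left(T,b \right)} = \frac{8}{-2 + \left(-2 + b\right) \left(12 + T\right)}$ ($l{\left(T,b \right)} = \frac{8}{-2 + \left(T + 12\right) \left(b - 2\right)} = \frac{8}{-2 + \left(12 + T\right) \left(-2 + b\right)} = \frac{8}{-2 + \left(-2 + b\right) \left(12 + T\right)}$)
$\left(27539 + D{\left(l{\left(-2,y{\left(-1,-3 \right)} \right)},-102 \right)}\right) - 22914 = \left(27539 - \left(102 - \frac{8}{-26 - -4 + 12 \left(-7 - \left(-1\right)^{2} + 7 \left(-1\right)\right) - 2 \left(-7 - \left(-1\right)^{2} + 7 \left(-1\right)\right)}\right)\right) - 22914 = \left(27539 - \left(102 - \frac{8}{-26 + 4 + 12 \left(-7 - 1 - 7\right) - 2 \left(-7 - 1 - 7\right)}\right)\right) - 22914 = \left(27539 - \left(102 - \frac{8}{-26 + 4 + 12 \left(-15\right) - -30}\right)\right) - 22914 = \left(27539 - \left(102 - \frac{8}{-26 + 4 - 180 + 30}\right)\right) - 22914 = \left(27539 - \left(102 - \frac{8}{-172}\right)\right) - 22914 = \left(27539 + \left(8 \left(- \frac{1}{172}\right) - 102\right)\right) - 22914 = \left(27539 - \frac{4388}{43}\right) - 22914 = \frac{1179789}{43} - 22914 = \frac{194487}{43}$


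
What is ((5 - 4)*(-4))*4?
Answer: -16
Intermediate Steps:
((5 - 4)*(-4))*4 = (1*(-4))*4 = -4*4 = -16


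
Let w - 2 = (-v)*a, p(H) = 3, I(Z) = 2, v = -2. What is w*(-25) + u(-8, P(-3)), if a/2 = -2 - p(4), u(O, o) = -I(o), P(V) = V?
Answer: 448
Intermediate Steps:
u(O, o) = -2 (u(O, o) = -1*2 = -2)
a = -10 (a = 2*(-2 - 1*3) = 2*(-2 - 3) = 2*(-5) = -10)
w = -18 (w = 2 - 1*(-2)*(-10) = 2 + 2*(-10) = 2 - 20 = -18)
w*(-25) + u(-8, P(-3)) = -18*(-25) - 2 = 450 - 2 = 448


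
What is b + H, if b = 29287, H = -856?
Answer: 28431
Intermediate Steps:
b + H = 29287 - 856 = 28431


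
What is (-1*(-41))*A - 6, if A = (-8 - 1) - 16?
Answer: -1031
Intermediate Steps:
A = -25 (A = -9 - 16 = -25)
(-1*(-41))*A - 6 = -1*(-41)*(-25) - 6 = 41*(-25) - 6 = -1025 - 6 = -1031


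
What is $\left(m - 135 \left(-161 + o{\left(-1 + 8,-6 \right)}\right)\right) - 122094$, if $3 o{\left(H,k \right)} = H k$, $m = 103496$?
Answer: $5027$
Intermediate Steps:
$o{\left(H,k \right)} = \frac{H k}{3}$
$\left(m - 135 \left(-161 + o{\left(-1 + 8,-6 \right)}\right)\right) - 122094 = \left(103496 - 135 \left(-161 + \frac{1}{3} \left(-1 + 8\right) \left(-6\right)\right)\right) - 122094 = \left(103496 - 135 \left(-161 + \frac{1}{3} \cdot 7 \left(-6\right)\right)\right) - 122094 = \left(103496 - 135 \left(-161 - 14\right)\right) - 122094 = \left(103496 - -23625\right) - 122094 = \left(103496 + 23625\right) - 122094 = 127121 - 122094 = 5027$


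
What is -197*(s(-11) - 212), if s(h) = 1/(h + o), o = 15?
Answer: 166859/4 ≈ 41715.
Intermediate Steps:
s(h) = 1/(15 + h) (s(h) = 1/(h + 15) = 1/(15 + h))
-197*(s(-11) - 212) = -197*(1/(15 - 11) - 212) = -197*(1/4 - 212) = -197*(-847/4) = 166859/4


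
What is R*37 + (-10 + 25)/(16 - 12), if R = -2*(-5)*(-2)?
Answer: -2945/4 ≈ -736.25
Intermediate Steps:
R = -20 (R = 10*(-2) = -20)
R*37 + (-10 + 25)/(16 - 12) = -20*37 + (-10 + 25)/(16 - 12) = -740 + 15/4 = -2945/4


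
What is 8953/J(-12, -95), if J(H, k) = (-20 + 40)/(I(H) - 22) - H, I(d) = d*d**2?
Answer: 1566775/2098 ≈ 746.79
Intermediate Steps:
I(d) = d**3
J(H, k) = -H + 20/(-22 + H**3) (J(H, k) = (-20 + 40)/(H**3 - 22) - H = 20/(-22 + H**3) - H = -H + 20/(-22 + H**3))
8953/J(-12, -95) = 8953/(((20 - 1*(-12)**4 + 22*(-12))/(-22 + (-12)**3))) = 8953/(((20 - 1*20736 - 264)/(-22 - 1728))) = 8953/(((20 - 20736 - 264)/(-1750))) = 8953/((-1/1750*(-20980))) = 8953/(2098/175) = 8953*(175/2098) = 1566775/2098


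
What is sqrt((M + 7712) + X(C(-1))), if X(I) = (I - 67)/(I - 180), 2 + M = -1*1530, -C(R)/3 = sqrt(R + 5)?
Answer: sqrt(213816858)/186 ≈ 78.615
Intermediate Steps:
C(R) = -3*sqrt(5 + R) (C(R) = -3*sqrt(R + 5) = -3*sqrt(5 + R))
M = -1532 (M = -2 - 1*1530 = -2 - 1530 = -1532)
X(I) = (-67 + I)/(-180 + I)
sqrt((M + 7712) + X(C(-1))) = sqrt((-1532 + 7712) + (-67 - 3*sqrt(5 - 1))/(-180 - 3*sqrt(5 - 1))) = sqrt(6180 + (-67 - 3*sqrt(4))/(-180 - 3*sqrt(4))) = sqrt(6180 + (-67 - 3*2)/(-180 - 3*2)) = sqrt(6180 + (-67 - 6)/(-180 - 6)) = sqrt(6180 - 73/(-186)) = sqrt(6180 - 1/186*(-73)) = sqrt(6180 + 73/186) = sqrt(1149553/186) = sqrt(213816858)/186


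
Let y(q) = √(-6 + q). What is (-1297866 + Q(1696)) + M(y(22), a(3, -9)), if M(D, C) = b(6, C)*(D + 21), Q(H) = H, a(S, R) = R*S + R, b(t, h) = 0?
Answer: -1296170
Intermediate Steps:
a(S, R) = R + R*S
M(D, C) = 0 (M(D, C) = 0*(D + 21) = 0*(21 + D) = 0)
(-1297866 + Q(1696)) + M(y(22), a(3, -9)) = (-1297866 + 1696) + 0 = -1296170 + 0 = -1296170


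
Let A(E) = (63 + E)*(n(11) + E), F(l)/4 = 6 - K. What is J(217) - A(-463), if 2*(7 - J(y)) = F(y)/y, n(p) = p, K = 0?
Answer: -39232093/217 ≈ -1.8079e+5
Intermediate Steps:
F(l) = 24 (F(l) = 4*(6 - 1*0) = 4*(6 + 0) = 4*6 = 24)
J(y) = 7 - 12/y
A(E) = (11 + E)*(63 + E) (A(E) = (63 + E)*(11 + E) = (11 + E)*(63 + E))
J(217) - A(-463) = (7 - 12/217) - (693 + (-463)² + 74*(-463)) = (7 - 12*1/217) - (693 + 214369 - 34262) = (7 - 12/217) - 1*180800 = 1507/217 - 180800 = -39232093/217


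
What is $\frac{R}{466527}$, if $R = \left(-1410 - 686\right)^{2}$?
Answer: $\frac{4393216}{466527} \approx 9.4169$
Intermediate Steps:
$R = 4393216$ ($R = \left(-2096\right)^{2} = 4393216$)
$\frac{R}{466527} = \frac{4393216}{466527}$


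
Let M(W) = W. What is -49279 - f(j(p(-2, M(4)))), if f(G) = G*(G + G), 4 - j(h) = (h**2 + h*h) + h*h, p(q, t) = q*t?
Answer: -119967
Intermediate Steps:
j(h) = 4 - 3*h**2 (j(h) = 4 - ((h**2 + h*h) + h*h) = 4 - ((h**2 + h**2) + h**2) = 4 - (2*h**2 + h**2) = 4 - 3*h**2)
f(G) = 2*G**2 (f(G) = G*(2*G) = 2*G**2)
-49279 - f(j(p(-2, M(4)))) = -49279 - 2*(4 - 3*(-2*4)**2)**2 = -49279 - 2*(4 - 3*(-8)**2)**2 = -49279 - 2*(4 - 3*64)**2 = -49279 - 2*(4 - 192)**2 = -49279 - 2*(-188)**2 = -49279 - 2*35344 = -49279 - 1*70688 = -49279 - 70688 = -119967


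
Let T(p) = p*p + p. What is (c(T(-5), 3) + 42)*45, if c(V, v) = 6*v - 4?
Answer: 2520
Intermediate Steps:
T(p) = p + p**2 (T(p) = p**2 + p = p + p**2)
c(V, v) = -4 + 6*v
(c(T(-5), 3) + 42)*45 = ((-4 + 6*3) + 42)*45 = ((-4 + 18) + 42)*45 = (14 + 42)*45 = 56*45 = 2520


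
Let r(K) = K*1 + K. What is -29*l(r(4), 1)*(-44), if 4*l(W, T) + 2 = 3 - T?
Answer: 0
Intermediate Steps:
r(K) = 2*K (r(K) = K + K = 2*K)
l(W, T) = 1/4 - T/4 (l(W, T) = -1/2 + (3 - T)/4 = -1/2 + (3/4 - T/4) = 1/4 - T/4)
-29*l(r(4), 1)*(-44) = -29*(1/4 - 1/4*1)*(-44) = -29*(1/4 - 1/4)*(-44) = -29*0*(-44) = 0*(-44) = 0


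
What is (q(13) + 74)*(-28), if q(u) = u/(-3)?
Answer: -5852/3 ≈ -1950.7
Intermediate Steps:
q(u) = -u/3 (q(u) = u*(-⅓) = -u/3)
(q(13) + 74)*(-28) = (-⅓*13 + 74)*(-28) = (-13/3 + 74)*(-28) = (209/3)*(-28) = -5852/3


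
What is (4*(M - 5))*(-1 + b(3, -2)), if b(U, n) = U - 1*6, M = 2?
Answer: 48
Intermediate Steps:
b(U, n) = -6 + U (b(U, n) = U - 6 = -6 + U)
(4*(M - 5))*(-1 + b(3, -2)) = (4*(2 - 5))*(-1 + (-6 + 3)) = (4*(-3))*(-1 - 3) = -12*(-4) = 48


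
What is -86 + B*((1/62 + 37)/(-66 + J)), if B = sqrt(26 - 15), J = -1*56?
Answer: -86 - 2295*sqrt(11)/7564 ≈ -87.006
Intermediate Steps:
J = -56
B = sqrt(11) ≈ 3.3166
-86 + B*((1/62 + 37)/(-66 + J)) = -86 + sqrt(11)*((1/62 + 37)/(-66 - 56)) = -86 + sqrt(11)*((1/62 + 37)/(-122)) = -86 + sqrt(11)*((2295/62)*(-1/122)) = -86 + sqrt(11)*(-2295/7564) = -86 - 2295*sqrt(11)/7564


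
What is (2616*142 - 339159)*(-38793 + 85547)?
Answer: 1510762002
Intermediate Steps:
(2616*142 - 339159)*(-38793 + 85547) = (371472 - 339159)*46754 = 32313*46754 = 1510762002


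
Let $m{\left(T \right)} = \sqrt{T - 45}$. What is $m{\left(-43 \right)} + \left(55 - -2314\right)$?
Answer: $2369 + 2 i \sqrt{22} \approx 2369.0 + 9.3808 i$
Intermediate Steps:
$m{\left(T \right)} = \sqrt{-45 + T}$
$m{\left(-43 \right)} + \left(55 - -2314\right) = \sqrt{-45 - 43} + \left(55 - -2314\right) = \sqrt{-88} + \left(55 + 2314\right) = 2 i \sqrt{22} + 2369 = 2369 + 2 i \sqrt{22}$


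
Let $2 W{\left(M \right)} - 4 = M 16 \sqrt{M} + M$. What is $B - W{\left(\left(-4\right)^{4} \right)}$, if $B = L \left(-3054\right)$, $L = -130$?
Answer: $364122$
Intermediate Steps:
$B = 397020$ ($B = \left(-130\right) \left(-3054\right) = 397020$)
$W{\left(M \right)} = 2 + \frac{M}{2} + 8 M^{\frac{3}{2}}$ ($W{\left(M \right)} = 2 + \frac{M 16 \sqrt{M} + M}{2} = 2 + \frac{16 M^{\frac{3}{2}} + M}{2} = 2 + \frac{M + 16 M^{\frac{3}{2}}}{2} = 2 + \left(\frac{M}{2} + 8 M^{\frac{3}{2}}\right) = 2 + \frac{M}{2} + 8 M^{\frac{3}{2}}$)
$B - W{\left(\left(-4\right)^{4} \right)} = 397020 - \left(2 + \frac{\left(-4\right)^{4}}{2} + 8 \left(\left(-4\right)^{4}\right)^{\frac{3}{2}}\right) = 397020 - \left(2 + \frac{1}{2} \cdot 256 + 8 \cdot 256^{\frac{3}{2}}\right) = 397020 - \left(2 + 128 + 8 \cdot 4096\right) = 397020 - \left(2 + 128 + 32768\right) = 397020 - 32898 = 364122$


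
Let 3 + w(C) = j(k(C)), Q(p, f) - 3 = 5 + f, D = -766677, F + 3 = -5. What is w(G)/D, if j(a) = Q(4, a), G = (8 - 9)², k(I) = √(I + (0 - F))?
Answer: -8/766677 ≈ -1.0435e-5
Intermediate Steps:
F = -8 (F = -3 - 5 = -8)
Q(p, f) = 8 + f (Q(p, f) = 3 + (5 + f) = 8 + f)
k(I) = √(8 + I) (k(I) = √(I + (0 - 1*(-8))) = √(I + (0 + 8)) = √(I + 8) = √(8 + I))
G = 1 (G = (-1)² = 1)
j(a) = 8 + a
w(C) = 5 + √(8 + C) (w(C) = -3 + (8 + √(8 + C)) = 5 + √(8 + C))
w(G)/D = (5 + √(8 + 1))/(-766677) = (5 + √9)*(-1/766677) = (5 + 3)*(-1/766677) = 8*(-1/766677) = -8/766677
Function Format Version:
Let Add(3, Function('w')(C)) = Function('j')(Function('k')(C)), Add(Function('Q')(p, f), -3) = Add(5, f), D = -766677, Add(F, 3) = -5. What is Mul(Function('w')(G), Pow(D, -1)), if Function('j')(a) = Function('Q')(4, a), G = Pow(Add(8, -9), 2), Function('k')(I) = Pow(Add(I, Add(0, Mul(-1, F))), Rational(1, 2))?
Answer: Rational(-8, 766677) ≈ -1.0435e-5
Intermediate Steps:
F = -8 (F = Add(-3, -5) = -8)
Function('Q')(p, f) = Add(8, f) (Function('Q')(p, f) = Add(3, Add(5, f)) = Add(8, f))
Function('k')(I) = Pow(Add(8, I), Rational(1, 2)) (Function('k')(I) = Pow(Add(I, Add(0, Mul(-1, -8))), Rational(1, 2)) = Pow(Add(I, Add(0, 8)), Rational(1, 2)) = Pow(Add(I, 8), Rational(1, 2)) = Pow(Add(8, I), Rational(1, 2)))
G = 1 (G = Pow(-1, 2) = 1)
Function('j')(a) = Add(8, a)
Function('w')(C) = Add(5, Pow(Add(8, C), Rational(1, 2))) (Function('w')(C) = Add(-3, Add(8, Pow(Add(8, C), Rational(1, 2)))) = Add(5, Pow(Add(8, C), Rational(1, 2))))
Mul(Function('w')(G), Pow(D, -1)) = Mul(Add(5, Pow(Add(8, 1), Rational(1, 2))), Pow(-766677, -1)) = Mul(Add(5, Pow(9, Rational(1, 2))), Rational(-1, 766677)) = Mul(Add(5, 3), Rational(-1, 766677)) = Mul(8, Rational(-1, 766677)) = Rational(-8, 766677)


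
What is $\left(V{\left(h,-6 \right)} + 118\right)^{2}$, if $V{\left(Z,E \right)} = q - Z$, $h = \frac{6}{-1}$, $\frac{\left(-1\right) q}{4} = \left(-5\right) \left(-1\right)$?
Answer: $10816$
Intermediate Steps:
$q = -20$ ($q = - 4 \left(\left(-5\right) \left(-1\right)\right) = \left(-4\right) 5 = -20$)
$h = -6$ ($h = 6 \left(-1\right) = -6$)
$V{\left(Z,E \right)} = -20 - Z$
$\left(V{\left(h,-6 \right)} + 118\right)^{2} = \left(\left(-20 - -6\right) + 118\right)^{2} = \left(\left(-20 + 6\right) + 118\right)^{2} = \left(-14 + 118\right)^{2} = 104^{2} = 10816$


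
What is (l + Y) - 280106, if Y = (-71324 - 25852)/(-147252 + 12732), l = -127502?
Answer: -2284638791/5605 ≈ -4.0761e+5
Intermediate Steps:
Y = 4049/5605 (Y = -97176/(-134520) = -97176*(-1/134520) = 4049/5605 ≈ 0.72239)
(l + Y) - 280106 = (-127502 + 4049/5605) - 280106 = -714644661/5605 - 280106 = -2284638791/5605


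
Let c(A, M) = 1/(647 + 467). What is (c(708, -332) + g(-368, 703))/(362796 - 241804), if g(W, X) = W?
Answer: -409951/134785088 ≈ -0.0030415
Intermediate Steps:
c(A, M) = 1/1114
(c(708, -332) + g(-368, 703))/(362796 - 241804) = (1/1114 - 368)/(362796 - 241804) = -409951/1114/120992 = -409951/1114*1/120992 = -409951/134785088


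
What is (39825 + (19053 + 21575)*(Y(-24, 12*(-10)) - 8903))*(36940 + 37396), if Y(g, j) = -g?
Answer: -26812711756832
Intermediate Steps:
(39825 + (19053 + 21575)*(Y(-24, 12*(-10)) - 8903))*(36940 + 37396) = (39825 + (19053 + 21575)*(-1*(-24) - 8903))*(36940 + 37396) = (39825 + 40628*(24 - 8903))*74336 = (39825 + 40628*(-8879))*74336 = (39825 - 360736012)*74336 = -360696187*74336 = -26812711756832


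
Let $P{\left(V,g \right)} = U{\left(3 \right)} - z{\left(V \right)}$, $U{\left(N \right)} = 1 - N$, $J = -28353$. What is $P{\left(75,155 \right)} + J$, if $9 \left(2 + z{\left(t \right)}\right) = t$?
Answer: $- \frac{85084}{3} \approx -28361.0$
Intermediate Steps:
$z{\left(t \right)} = -2 + \frac{t}{9}$
$P{\left(V,g \right)} = - \frac{V}{9}$ ($P{\left(V,g \right)} = \left(1 - 3\right) - \left(-2 + \frac{V}{9}\right) = -2 - \left(-2 + \frac{V}{9}\right) = - \frac{V}{9}$)
$P{\left(75,155 \right)} + J = \left(- \frac{1}{9}\right) 75 - 28353 = - \frac{25}{3} - 28353 = - \frac{85084}{3}$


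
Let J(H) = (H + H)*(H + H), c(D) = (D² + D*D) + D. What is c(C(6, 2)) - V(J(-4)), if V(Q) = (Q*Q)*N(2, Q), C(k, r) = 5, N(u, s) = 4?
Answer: -16329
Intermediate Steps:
c(D) = D + 2*D² (c(D) = (D² + D²) + D = 2*D² + D = D + 2*D²)
J(H) = 4*H² (J(H) = (2*H)*(2*H) = 4*H²)
V(Q) = 4*Q² (V(Q) = (Q*Q)*4 = Q²*4 = 4*Q²)
c(C(6, 2)) - V(J(-4)) = 5*(1 + 2*5) - 4*(4*(-4)²)² = 5*(1 + 10) - 4*(4*16)² = 5*11 - 4*64² = 55 - 4*4096 = 55 - 1*16384 = 55 - 16384 = -16329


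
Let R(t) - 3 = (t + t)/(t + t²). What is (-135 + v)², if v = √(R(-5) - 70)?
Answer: 36315/2 - 405*I*√30 ≈ 18158.0 - 2218.3*I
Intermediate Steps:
R(t) = 3 + 2*t/(t + t²) (R(t) = 3 + (t + t)/(t + t²) = 3 + (2*t)/(t + t²) = 3 + 2*t/(t + t²))
v = 3*I*√30/2 (v = √((5 + 3*(-5))/(1 - 5) - 70) = √((5 - 15)/(-4) - 70) = √(-¼*(-10) - 70) = √(5/2 - 70) = √(-135/2) = 3*I*√30/2 ≈ 8.2158*I)
(-135 + v)² = (-135 + 3*I*√30/2)²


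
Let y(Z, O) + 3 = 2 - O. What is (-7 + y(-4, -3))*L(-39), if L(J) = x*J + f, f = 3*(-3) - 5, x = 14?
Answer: 2800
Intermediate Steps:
f = -14 (f = -9 - 5 = -14)
y(Z, O) = -1 - O (y(Z, O) = -3 + (2 - O) = -1 - O)
L(J) = -14 + 14*J (L(J) = 14*J - 14 = -14 + 14*J)
(-7 + y(-4, -3))*L(-39) = (-7 + (-1 - 1*(-3)))*(-14 + 14*(-39)) = (-7 + (-1 + 3))*(-14 - 546) = (-7 + 2)*(-560) = -5*(-560) = 2800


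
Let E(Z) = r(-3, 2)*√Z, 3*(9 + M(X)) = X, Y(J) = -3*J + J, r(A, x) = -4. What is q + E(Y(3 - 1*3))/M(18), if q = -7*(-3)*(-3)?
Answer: -63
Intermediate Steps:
Y(J) = -2*J
M(X) = -9 + X/3
E(Z) = -4*√Z
q = -63 (q = 21*(-3) = -63)
q + E(Y(3 - 1*3))/M(18) = -63 + (-4*I*√2*√(3 - 1*3))/(-9 + (⅓)*18) = -63 + (-4*I*√2*√(3 - 3))/(-9 + 6) = -63 - 4*√(-2*0)/(-3) = -63 - 4*√0*(-⅓) = -63 - 4*0*(-⅓) = -63 + 0*(-⅓) = -63 + 0 = -63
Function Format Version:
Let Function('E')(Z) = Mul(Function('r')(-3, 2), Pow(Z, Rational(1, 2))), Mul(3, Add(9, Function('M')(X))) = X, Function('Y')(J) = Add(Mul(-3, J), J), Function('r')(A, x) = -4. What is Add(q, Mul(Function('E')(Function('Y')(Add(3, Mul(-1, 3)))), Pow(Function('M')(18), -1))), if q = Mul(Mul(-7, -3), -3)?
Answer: -63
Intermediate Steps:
Function('Y')(J) = Mul(-2, J)
Function('M')(X) = Add(-9, Mul(Rational(1, 3), X))
Function('E')(Z) = Mul(-4, Pow(Z, Rational(1, 2)))
q = -63 (q = Mul(21, -3) = -63)
Add(q, Mul(Function('E')(Function('Y')(Add(3, Mul(-1, 3)))), Pow(Function('M')(18), -1))) = Add(-63, Mul(Mul(-4, Pow(Mul(-2, Add(3, Mul(-1, 3))), Rational(1, 2))), Pow(Add(-9, Mul(Rational(1, 3), 18)), -1))) = Add(-63, Mul(Mul(-4, Pow(Mul(-2, Add(3, -3)), Rational(1, 2))), Pow(Add(-9, 6), -1))) = Add(-63, Mul(Mul(-4, Pow(Mul(-2, 0), Rational(1, 2))), Pow(-3, -1))) = Add(-63, Mul(Mul(-4, Pow(0, Rational(1, 2))), Rational(-1, 3))) = Add(-63, Mul(Mul(-4, 0), Rational(-1, 3))) = Add(-63, Mul(0, Rational(-1, 3))) = Add(-63, 0) = -63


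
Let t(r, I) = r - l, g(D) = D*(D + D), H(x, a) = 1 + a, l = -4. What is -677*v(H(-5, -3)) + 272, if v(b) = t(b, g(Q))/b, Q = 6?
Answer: 949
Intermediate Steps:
g(D) = 2*D² (g(D) = D*(2*D) = 2*D²)
t(r, I) = 4 + r (t(r, I) = r - 1*(-4) = r + 4 = 4 + r)
v(b) = (4 + b)/b
-677*v(H(-5, -3)) + 272 = -677*(4 + (1 - 3))/(1 - 3) + 272 = -677*(4 - 2)/(-2) + 272 = -(-677)*2/2 + 272 = -677*(-1) + 272 = 677 + 272 = 949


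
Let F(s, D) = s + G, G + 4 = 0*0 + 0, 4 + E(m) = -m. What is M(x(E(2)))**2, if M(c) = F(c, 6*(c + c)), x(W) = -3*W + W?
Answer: 64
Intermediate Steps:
E(m) = -4 - m
G = -4 (G = -4 + (0*0 + 0) = -4 + (0 + 0) = -4 + 0 = -4)
x(W) = -2*W
F(s, D) = -4 + s (F(s, D) = s - 4 = -4 + s)
M(c) = -4 + c
M(x(E(2)))**2 = (-4 - 2*(-4 - 1*2))**2 = (-4 - 2*(-4 - 2))**2 = (-4 - 2*(-6))**2 = (-4 + 12)**2 = 8**2 = 64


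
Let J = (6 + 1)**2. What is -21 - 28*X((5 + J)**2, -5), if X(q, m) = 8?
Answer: -245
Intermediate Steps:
J = 49 (J = 7**2 = 49)
-21 - 28*X((5 + J)**2, -5) = -21 - 28*8 = -21 - 224 = -245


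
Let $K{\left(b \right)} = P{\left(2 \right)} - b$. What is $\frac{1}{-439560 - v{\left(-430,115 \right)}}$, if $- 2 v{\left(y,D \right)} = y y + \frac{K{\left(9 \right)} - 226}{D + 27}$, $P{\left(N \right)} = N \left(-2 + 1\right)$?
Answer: $- \frac{284}{98579477} \approx -2.8809 \cdot 10^{-6}$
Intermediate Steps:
$P{\left(N \right)} = - N$ ($P{\left(N \right)} = N \left(-1\right) = - N$)
$K{\left(b \right)} = -2 - b$ ($K{\left(b \right)} = \left(-1\right) 2 - b = -2 - b$)
$v{\left(y,D \right)} = - \frac{y^{2}}{2} + \frac{237}{2 \left(27 + D\right)}$ ($v{\left(y,D \right)} = - \frac{y y + \frac{\left(-2 - 9\right) - 226}{D + 27}}{2} = - \frac{y^{2} + \frac{\left(-2 - 9\right) - 226}{27 + D}}{2} = - \frac{y^{2} + \frac{-11 - 226}{27 + D}}{2} = - \frac{y^{2} - \frac{237}{27 + D}}{2} = - \frac{y^{2}}{2} + \frac{237}{2 \left(27 + D\right)}$)
$\frac{1}{-439560 - v{\left(-430,115 \right)}} = \frac{1}{-439560 - \frac{237 - 27 \left(-430\right)^{2} - 115 \left(-430\right)^{2}}{2 \left(27 + 115\right)}} = \frac{1}{-439560 - \frac{237 - 4992300 - 115 \cdot 184900}{2 \cdot 142}} = \frac{1}{-439560 - \frac{1}{2} \cdot \frac{1}{142} \left(237 - 4992300 - 21263500\right)} = \frac{1}{-439560 - \frac{1}{2} \cdot \frac{1}{142} \left(-26255563\right)} = \frac{1}{-439560 - - \frac{26255563}{284}} = \frac{1}{-439560 + \frac{26255563}{284}} = \frac{1}{- \frac{98579477}{284}} = - \frac{284}{98579477}$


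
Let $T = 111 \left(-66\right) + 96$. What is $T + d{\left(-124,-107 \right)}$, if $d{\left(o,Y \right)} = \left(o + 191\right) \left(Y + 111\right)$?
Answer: $-6962$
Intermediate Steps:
$d{\left(o,Y \right)} = \left(111 + Y\right) \left(191 + o\right)$ ($d{\left(o,Y \right)} = \left(191 + o\right) \left(111 + Y\right) = \left(111 + Y\right) \left(191 + o\right)$)
$T = -7230$ ($T = -7326 + 96 = -7230$)
$T + d{\left(-124,-107 \right)} = -7230 + \left(21201 + 111 \left(-124\right) + 191 \left(-107\right) - -13268\right) = -7230 + \left(21201 - 13764 - 20437 + 13268\right) = -7230 + 268 = -6962$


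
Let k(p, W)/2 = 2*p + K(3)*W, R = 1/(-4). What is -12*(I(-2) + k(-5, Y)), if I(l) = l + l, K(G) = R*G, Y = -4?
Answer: 216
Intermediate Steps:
R = -¼ ≈ -0.25000
K(G) = -G/4
k(p, W) = 4*p - 3*W/2 (k(p, W) = 2*(2*p + (-¼*3)*W) = 2*(2*p - 3*W/4) = 4*p - 3*W/2)
I(l) = 2*l
-12*(I(-2) + k(-5, Y)) = -12*(2*(-2) + (4*(-5) - 3/2*(-4))) = -12*(-4 + (-20 + 6)) = -12*(-4 - 14) = -12*(-18) = 216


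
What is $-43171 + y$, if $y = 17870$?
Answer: $-25301$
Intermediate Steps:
$-43171 + y = -43171 + 17870 = -25301$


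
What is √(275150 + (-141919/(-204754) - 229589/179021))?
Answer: √369693090595516447653849362/36655265834 ≈ 524.55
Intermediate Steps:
√(275150 + (-141919/(-204754) - 229589/179021)) = √(275150 + (-141919*(-1/204754) - 229589*1/179021)) = √(275150 + (141919/204754 - 229589/179021)) = √(275150 - 21602784807/36655265834) = √(10085674791440293/36655265834) = √369693090595516447653849362/36655265834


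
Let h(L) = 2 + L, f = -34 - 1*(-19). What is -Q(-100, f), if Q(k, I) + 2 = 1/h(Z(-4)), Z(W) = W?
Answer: 5/2 ≈ 2.5000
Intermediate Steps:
f = -15 (f = -34 + 19 = -15)
Q(k, I) = -5/2 (Q(k, I) = -2 + 1/(2 - 4) = -2 + 1/(-2) = -2 - ½ = -5/2)
-Q(-100, f) = -1*(-5/2) = 5/2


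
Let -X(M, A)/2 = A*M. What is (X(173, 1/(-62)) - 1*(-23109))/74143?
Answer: 716552/2298433 ≈ 0.31176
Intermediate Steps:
X(M, A) = -2*A*M
(X(173, 1/(-62)) - 1*(-23109))/74143 = (-2*173/(-62) - 1*(-23109))/74143 = (-2*(-1/62)*173 + 23109)*(1/74143) = (173/31 + 23109)*(1/74143) = (716552/31)*(1/74143) = 716552/2298433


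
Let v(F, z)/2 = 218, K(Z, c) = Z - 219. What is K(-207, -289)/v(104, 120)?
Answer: -213/218 ≈ -0.97706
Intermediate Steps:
K(Z, c) = -219 + Z
v(F, z) = 436 (v(F, z) = 2*218 = 436)
K(-207, -289)/v(104, 120) = (-219 - 207)/436 = -426*1/436 = -213/218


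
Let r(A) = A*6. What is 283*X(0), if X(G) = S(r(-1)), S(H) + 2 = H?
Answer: -2264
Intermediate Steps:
r(A) = 6*A
S(H) = -2 + H
X(G) = -8 (X(G) = -2 + 6*(-1) = -2 - 6 = -8)
283*X(0) = 283*(-8) = -2264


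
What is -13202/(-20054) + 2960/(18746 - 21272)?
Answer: -6502897/12664101 ≈ -0.51349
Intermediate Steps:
-13202/(-20054) + 2960/(18746 - 21272) = -13202*(-1/20054) + 2960/(-2526) = 6601/10027 + 2960*(-1/2526) = 6601/10027 - 1480/1263 = -6502897/12664101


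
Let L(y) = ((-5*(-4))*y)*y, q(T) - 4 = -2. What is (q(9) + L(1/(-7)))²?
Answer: 13924/2401 ≈ 5.7992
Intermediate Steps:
q(T) = 2 (q(T) = 4 - 2 = 2)
L(y) = 20*y² (L(y) = (20*y)*y = 20*y²)
(q(9) + L(1/(-7)))² = (2 + 20*(1/(-7))²)² = (2 + 20*(-⅐)²)² = (2 + 20*(1/49))² = (2 + 20/49)² = (118/49)² = 13924/2401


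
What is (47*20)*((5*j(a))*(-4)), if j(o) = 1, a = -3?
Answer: -18800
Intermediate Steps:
(47*20)*((5*j(a))*(-4)) = (47*20)*((5*1)*(-4)) = 940*(5*(-4)) = 940*(-20) = -18800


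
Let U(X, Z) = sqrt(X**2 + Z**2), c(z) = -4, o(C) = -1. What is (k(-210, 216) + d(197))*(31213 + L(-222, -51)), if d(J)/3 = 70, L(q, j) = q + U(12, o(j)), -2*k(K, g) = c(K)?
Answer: 6570092 + 212*sqrt(145) ≈ 6.5726e+6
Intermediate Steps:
k(K, g) = 2 (k(K, g) = -1/2*(-4) = 2)
L(q, j) = q + sqrt(145) (L(q, j) = q + sqrt(12**2 + (-1)**2) = q + sqrt(144 + 1) = q + sqrt(145))
d(J) = 210 (d(J) = 3*70 = 210)
(k(-210, 216) + d(197))*(31213 + L(-222, -51)) = (2 + 210)*(31213 + (-222 + sqrt(145))) = 212*(30991 + sqrt(145)) = 6570092 + 212*sqrt(145)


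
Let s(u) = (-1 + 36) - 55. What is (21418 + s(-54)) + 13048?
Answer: 34446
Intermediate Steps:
s(u) = -20 (s(u) = 35 - 55 = -20)
(21418 + s(-54)) + 13048 = (21418 - 20) + 13048 = 21398 + 13048 = 34446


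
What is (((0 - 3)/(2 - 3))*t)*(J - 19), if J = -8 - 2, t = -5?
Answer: 435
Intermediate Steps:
J = -10
(((0 - 3)/(2 - 3))*t)*(J - 19) = (((0 - 3)/(2 - 3))*(-5))*(-10 - 19) = (-3/(-1)*(-5))*(-29) = (-3*(-1)*(-5))*(-29) = (3*(-5))*(-29) = -15*(-29) = 435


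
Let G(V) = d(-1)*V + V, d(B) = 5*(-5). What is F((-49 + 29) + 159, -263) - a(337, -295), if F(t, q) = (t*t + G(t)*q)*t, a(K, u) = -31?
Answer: 124639802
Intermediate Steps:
d(B) = -25
G(V) = -24*V (G(V) = -25*V + V = -24*V)
F(t, q) = t*(t² - 24*q*t) (F(t, q) = (t*t + (-24*t)*q)*t = (t² - 24*q*t)*t = t*(t² - 24*q*t))
F((-49 + 29) + 159, -263) - a(337, -295) = ((-49 + 29) + 159)²*(((-49 + 29) + 159) - 24*(-263)) - 1*(-31) = (-20 + 159)²*((-20 + 159) + 6312) + 31 = 139²*(139 + 6312) + 31 = 19321*6451 + 31 = 124639771 + 31 = 124639802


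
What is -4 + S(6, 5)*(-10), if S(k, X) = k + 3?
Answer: -94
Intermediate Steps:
S(k, X) = 3 + k
-4 + S(6, 5)*(-10) = -4 + (3 + 6)*(-10) = -4 + 9*(-10) = -4 - 90 = -94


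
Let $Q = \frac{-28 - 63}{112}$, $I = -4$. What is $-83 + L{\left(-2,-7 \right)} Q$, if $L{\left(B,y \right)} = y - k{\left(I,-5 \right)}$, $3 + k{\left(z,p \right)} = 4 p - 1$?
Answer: $- \frac{1549}{16} \approx -96.813$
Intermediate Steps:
$k{\left(z,p \right)} = -4 + 4 p$ ($k{\left(z,p \right)} = -3 + \left(4 p - 1\right) = -3 + \left(-1 + 4 p\right) = -4 + 4 p$)
$Q = - \frac{13}{16}$ ($Q = \left(-91\right) \frac{1}{112} = - \frac{13}{16} \approx -0.8125$)
$L{\left(B,y \right)} = 24 + y$ ($L{\left(B,y \right)} = y - \left(-4 + 4 \left(-5\right)\right) = y - \left(-4 - 20\right) = y - -24 = y + 24 = 24 + y$)
$-83 + L{\left(-2,-7 \right)} Q = -83 + \left(24 - 7\right) \left(- \frac{13}{16}\right) = -83 + 17 \left(- \frac{13}{16}\right) = -83 - \frac{221}{16} = - \frac{1549}{16}$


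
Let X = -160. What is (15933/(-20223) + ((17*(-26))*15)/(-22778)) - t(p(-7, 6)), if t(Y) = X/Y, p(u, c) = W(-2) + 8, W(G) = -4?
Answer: 433255628/10967607 ≈ 39.503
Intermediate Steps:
p(u, c) = 4 (p(u, c) = -4 + 8 = 4)
t(Y) = -160/Y
(15933/(-20223) + ((17*(-26))*15)/(-22778)) - t(p(-7, 6)) = (15933/(-20223) + ((17*(-26))*15)/(-22778)) - (-160)/4 = (15933*(-1/20223) - 442*15*(-1/22778)) - (-160)/4 = (-5311/6741 - 6630*(-1/22778)) - 1*(-40) = (-5311/6741 + 3315/11389) + 40 = -5448652/10967607 + 40 = 433255628/10967607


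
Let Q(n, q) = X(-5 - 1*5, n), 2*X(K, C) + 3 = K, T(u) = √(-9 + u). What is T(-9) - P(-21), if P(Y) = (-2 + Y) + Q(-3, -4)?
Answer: 59/2 + 3*I*√2 ≈ 29.5 + 4.2426*I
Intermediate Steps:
X(K, C) = -3/2 + K/2
Q(n, q) = -13/2 (Q(n, q) = -3/2 + (-5 - 1*5)/2 = -3/2 + (-5 - 5)/2 = -3/2 + (½)*(-10) = -3/2 - 5 = -13/2)
P(Y) = -17/2 + Y (P(Y) = (-2 + Y) - 13/2 = -17/2 + Y)
T(-9) - P(-21) = √(-9 - 9) - (-17/2 - 21) = √(-18) - 1*(-59/2) = 3*I*√2 + 59/2 = 59/2 + 3*I*√2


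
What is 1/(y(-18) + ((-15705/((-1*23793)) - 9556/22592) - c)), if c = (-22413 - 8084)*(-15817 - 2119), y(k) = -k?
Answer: -44794288/24502214553857991 ≈ -1.8282e-9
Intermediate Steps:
c = 546994192 (c = -30497*(-17936) = 546994192)
1/(y(-18) + ((-15705/((-1*23793)) - 9556/22592) - c)) = 1/(-1*(-18) + ((-15705/((-1*23793)) - 9556/22592) - 1*546994192)) = 1/(18 + ((-15705/(-23793) - 9556*1/22592) - 546994192)) = 1/(18 + ((-15705*(-1/23793) - 2389/5648) - 546994192)) = 1/(18 + ((5235/7931 - 2389/5648) - 546994192)) = 1/(18 + (10620121/44794288 - 546994192)) = 1/(18 - 24502215360155175/44794288) = 1/(-24502214553857991/44794288) = -44794288/24502214553857991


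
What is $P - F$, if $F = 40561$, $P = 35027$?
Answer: $-5534$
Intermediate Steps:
$P - F = 35027 - 40561 = -5534$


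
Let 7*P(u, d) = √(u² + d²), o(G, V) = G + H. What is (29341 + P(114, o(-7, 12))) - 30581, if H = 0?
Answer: -1240 + √13045/7 ≈ -1223.7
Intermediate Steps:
o(G, V) = G (o(G, V) = G + 0 = G)
P(u, d) = √(d² + u²)/7 (P(u, d) = √(u² + d²)/7 = √(d² + u²)/7)
(29341 + P(114, o(-7, 12))) - 30581 = (29341 + √((-7)² + 114²)/7) - 30581 = (29341 + √(49 + 12996)/7) - 30581 = (29341 + √13045/7) - 30581 = -1240 + √13045/7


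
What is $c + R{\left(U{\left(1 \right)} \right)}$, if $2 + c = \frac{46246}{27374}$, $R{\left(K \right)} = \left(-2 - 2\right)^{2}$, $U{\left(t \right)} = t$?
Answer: $\frac{214741}{13687} \approx 15.689$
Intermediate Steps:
$R{\left(K \right)} = 16$ ($R{\left(K \right)} = \left(-4\right)^{2} = 16$)
$c = - \frac{4251}{13687}$ ($c = -2 + \frac{46246}{27374} = -2 + 46246 \cdot \frac{1}{27374} = -2 + \frac{23123}{13687} = - \frac{4251}{13687} \approx -0.31059$)
$c + R{\left(U{\left(1 \right)} \right)} = - \frac{4251}{13687} + 16 = \frac{214741}{13687}$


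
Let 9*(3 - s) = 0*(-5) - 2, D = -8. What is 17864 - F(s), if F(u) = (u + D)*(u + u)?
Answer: 1449478/81 ≈ 17895.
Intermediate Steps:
s = 29/9 (s = 3 - (0*(-5) - 2)/9 = 3 - (0 - 2)/9 = 3 - ⅑*(-2) = 3 + 2/9 = 29/9 ≈ 3.2222)
F(u) = 2*u*(-8 + u) (F(u) = (u - 8)*(u + u) = (-8 + u)*(2*u) = 2*u*(-8 + u))
17864 - F(s) = 17864 - 2*29*(-8 + 29/9)/9 = 17864 - 2*29*(-43)/(9*9) = 17864 - 1*(-2494/81) = 17864 + 2494/81 = 1449478/81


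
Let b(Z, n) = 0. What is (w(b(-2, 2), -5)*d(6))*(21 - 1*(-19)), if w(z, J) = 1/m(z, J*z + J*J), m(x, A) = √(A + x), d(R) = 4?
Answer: 32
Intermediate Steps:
w(z, J) = (z + J² + J*z)^(-½) (w(z, J) = 1/(√((J*z + J*J) + z)) = 1/(√((J*z + J²) + z)) = 1/(√((J² + J*z) + z)) = 1/(√(z + J² + J*z)) = (z + J² + J*z)^(-½))
(w(b(-2, 2), -5)*d(6))*(21 - 1*(-19)) = (4/√(0 - 5*(-5 + 0)))*(21 - 1*(-19)) = (4/√(0 - 5*(-5)))*(21 + 19) = (4/√(0 + 25))*40 = (4/√25)*40 = ((⅕)*4)*40 = (⅘)*40 = 32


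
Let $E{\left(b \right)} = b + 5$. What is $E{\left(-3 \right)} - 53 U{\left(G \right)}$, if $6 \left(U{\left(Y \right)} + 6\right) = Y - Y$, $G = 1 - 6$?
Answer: $320$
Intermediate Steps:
$G = -5$
$U{\left(Y \right)} = -6$ ($U{\left(Y \right)} = -6 + \frac{Y - Y}{6} = -6 + \frac{1}{6} \cdot 0 = -6 + 0 = -6$)
$E{\left(b \right)} = 5 + b$
$E{\left(-3 \right)} - 53 U{\left(G \right)} = \left(5 - 3\right) - -318 = 2 + 318 = 320$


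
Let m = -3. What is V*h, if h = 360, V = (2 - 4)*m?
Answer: 2160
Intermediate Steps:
V = 6 (V = (2 - 4)*(-3) = -2*(-3) = 6)
V*h = 6*360 = 2160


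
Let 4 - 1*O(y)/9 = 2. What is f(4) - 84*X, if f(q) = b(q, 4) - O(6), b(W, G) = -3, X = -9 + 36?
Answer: -2289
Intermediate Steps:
O(y) = 18 (O(y) = 36 - 9*2 = 36 - 18 = 18)
X = 27
f(q) = -21 (f(q) = -3 - 1*18 = -3 - 18 = -21)
f(4) - 84*X = -21 - 84*27 = -21 - 2268 = -2289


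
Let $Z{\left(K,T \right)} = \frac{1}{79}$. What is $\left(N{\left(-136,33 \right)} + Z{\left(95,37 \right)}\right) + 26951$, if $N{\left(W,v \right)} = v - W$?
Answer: $\frac{2142481}{79} \approx 27120.0$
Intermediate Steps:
$Z{\left(K,T \right)} = \frac{1}{79}$
$\left(N{\left(-136,33 \right)} + Z{\left(95,37 \right)}\right) + 26951 = \left(\left(33 - -136\right) + \frac{1}{79}\right) + 26951 = \left(\left(33 + 136\right) + \frac{1}{79}\right) + 26951 = \left(169 + \frac{1}{79}\right) + 26951 = \frac{13352}{79} + 26951 = \frac{2142481}{79}$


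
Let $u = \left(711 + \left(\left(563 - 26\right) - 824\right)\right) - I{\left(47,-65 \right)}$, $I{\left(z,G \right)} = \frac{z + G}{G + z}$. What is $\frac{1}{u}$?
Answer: $\frac{1}{423} \approx 0.0023641$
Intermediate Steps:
$I{\left(z,G \right)} = 1$ ($I{\left(z,G \right)} = \frac{G + z}{G + z} = 1$)
$u = 423$ ($u = \left(711 + \left(\left(563 - 26\right) - 824\right)\right) - 1 = \left(711 + \left(537 - 824\right)\right) - 1 = \left(711 - 287\right) - 1 = 424 - 1 = 423$)
$\frac{1}{u} = \frac{1}{423}$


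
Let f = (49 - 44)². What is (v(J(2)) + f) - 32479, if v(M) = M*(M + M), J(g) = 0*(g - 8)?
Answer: -32454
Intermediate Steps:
J(g) = 0 (J(g) = 0*(-8 + g) = 0)
v(M) = 2*M² (v(M) = M*(2*M) = 2*M²)
f = 25 (f = 5² = 25)
(v(J(2)) + f) - 32479 = (2*0² + 25) - 32479 = (2*0 + 25) - 32479 = (0 + 25) - 32479 = 25 - 32479 = -32454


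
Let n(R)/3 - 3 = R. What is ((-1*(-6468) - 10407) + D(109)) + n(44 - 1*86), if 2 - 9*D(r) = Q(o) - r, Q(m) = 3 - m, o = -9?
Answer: -4045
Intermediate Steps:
n(R) = 9 + 3*R
D(r) = -10/9 + r/9 (D(r) = 2/9 - ((3 - 1*(-9)) - r)/9 = 2/9 - ((3 + 9) - r)/9 = 2/9 - (12 - r)/9 = 2/9 + (-4/3 + r/9) = -10/9 + r/9)
((-1*(-6468) - 10407) + D(109)) + n(44 - 1*86) = ((-1*(-6468) - 10407) + (-10/9 + (⅑)*109)) + (9 + 3*(44 - 1*86)) = ((6468 - 10407) + (-10/9 + 109/9)) + (9 + 3*(44 - 86)) = (-3939 + 11) + (9 + 3*(-42)) = -3928 + (9 - 126) = -3928 - 117 = -4045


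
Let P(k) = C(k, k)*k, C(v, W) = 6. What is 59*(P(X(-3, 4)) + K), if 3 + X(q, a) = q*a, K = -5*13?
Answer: -9145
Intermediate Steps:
K = -65
X(q, a) = -3 + a*q (X(q, a) = -3 + q*a = -3 + a*q)
P(k) = 6*k
59*(P(X(-3, 4)) + K) = 59*(6*(-3 + 4*(-3)) - 65) = 59*(6*(-3 - 12) - 65) = 59*(6*(-15) - 65) = 59*(-90 - 65) = 59*(-155) = -9145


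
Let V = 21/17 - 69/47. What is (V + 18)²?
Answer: 201526416/638401 ≈ 315.67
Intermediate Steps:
V = -186/799 (V = 21*(1/17) - 69*1/47 = 21/17 - 69/47 = -186/799 ≈ -0.23279)
(V + 18)² = (-186/799 + 18)² = (14196/799)² = 201526416/638401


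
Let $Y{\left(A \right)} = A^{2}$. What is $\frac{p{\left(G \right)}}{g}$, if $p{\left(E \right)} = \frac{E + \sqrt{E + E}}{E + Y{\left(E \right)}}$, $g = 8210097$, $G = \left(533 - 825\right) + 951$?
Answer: $\frac{1}{5418664020} + \frac{\sqrt{1318}}{3570899589180} \approx 1.9471 \cdot 10^{-10}$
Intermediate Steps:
$G = 659$ ($G = -292 + 951 = 659$)
$p{\left(E \right)} = \frac{E + \sqrt{2} \sqrt{E}}{E + E^{2}}$ ($p{\left(E \right)} = \frac{E + \sqrt{E + E}}{E + E^{2}} = \frac{E + \sqrt{2 E}}{E + E^{2}} = \frac{E + \sqrt{2} \sqrt{E}}{E + E^{2}}$)
$\frac{p{\left(G \right)}}{g} = \frac{\frac{1}{659} \frac{1}{1 + 659} \left(659 + \sqrt{2} \sqrt{659}\right)}{8210097} = \frac{659 + \sqrt{1318}}{659 \cdot 660} \cdot \frac{1}{8210097} = \frac{1}{659} \cdot \frac{1}{660} \left(659 + \sqrt{1318}\right) \frac{1}{8210097} = \left(\frac{1}{660} + \frac{\sqrt{1318}}{434940}\right) \frac{1}{8210097} = \frac{1}{5418664020} + \frac{\sqrt{1318}}{3570899589180}$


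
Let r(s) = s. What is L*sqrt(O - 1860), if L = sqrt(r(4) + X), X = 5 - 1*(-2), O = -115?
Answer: 5*I*sqrt(869) ≈ 147.39*I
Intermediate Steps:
X = 7 (X = 5 + 2 = 7)
L = sqrt(11) (L = sqrt(4 + 7) = sqrt(11) ≈ 3.3166)
L*sqrt(O - 1860) = sqrt(11)*sqrt(-115 - 1860) = sqrt(11)*sqrt(-1975) = sqrt(11)*(5*I*sqrt(79)) = 5*I*sqrt(869)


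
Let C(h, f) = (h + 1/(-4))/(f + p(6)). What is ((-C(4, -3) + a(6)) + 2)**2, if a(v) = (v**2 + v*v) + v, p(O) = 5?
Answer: 390625/64 ≈ 6103.5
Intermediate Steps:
a(v) = v + 2*v**2 (a(v) = (v**2 + v**2) + v = 2*v**2 + v = v + 2*v**2)
C(h, f) = (-1/4 + h)/(5 + f) (C(h, f) = (h + 1/(-4))/(f + 5) = (h - 1/4)/(5 + f) = (-1/4 + h)/(5 + f))
((-C(4, -3) + a(6)) + 2)**2 = ((-(-1/4 + 4)/(5 - 3) + 6*(1 + 2*6)) + 2)**2 = ((-15/(2*4) + 6*(1 + 12)) + 2)**2 = ((-15/(2*4) + 6*13) + 2)**2 = ((-1*15/8 + 78) + 2)**2 = ((-15/8 + 78) + 2)**2 = (609/8 + 2)**2 = (625/8)**2 = 390625/64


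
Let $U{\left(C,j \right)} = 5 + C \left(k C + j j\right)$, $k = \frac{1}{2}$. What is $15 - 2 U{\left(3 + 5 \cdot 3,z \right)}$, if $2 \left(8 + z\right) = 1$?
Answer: $-2344$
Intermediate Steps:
$z = - \frac{15}{2}$ ($z = -8 + \frac{1}{2} \cdot 1 = -8 + \frac{1}{2} = - \frac{15}{2} \approx -7.5$)
$k = \frac{1}{2} \approx 0.5$
$U{\left(C,j \right)} = 5 + C \left(j^{2} + \frac{C}{2}\right)$ ($U{\left(C,j \right)} = 5 + C \left(\frac{C}{2} + j j\right) = 5 + C \left(\frac{C}{2} + j^{2}\right) = 5 + C \left(j^{2} + \frac{C}{2}\right)$)
$15 - 2 U{\left(3 + 5 \cdot 3,z \right)} = 15 - 2 \left(5 + \frac{\left(3 + 5 \cdot 3\right)^{2}}{2} + \left(3 + 5 \cdot 3\right) \left(- \frac{15}{2}\right)^{2}\right) = 15 - 2 \left(5 + \frac{\left(3 + 15\right)^{2}}{2} + \left(3 + 15\right) \frac{225}{4}\right) = 15 - 2 \left(5 + \frac{18^{2}}{2} + 18 \cdot \frac{225}{4}\right) = 15 - 2 \left(5 + \frac{1}{2} \cdot 324 + \frac{2025}{2}\right) = 15 - 2 \left(5 + 162 + \frac{2025}{2}\right) = 15 - 2359 = -2344$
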